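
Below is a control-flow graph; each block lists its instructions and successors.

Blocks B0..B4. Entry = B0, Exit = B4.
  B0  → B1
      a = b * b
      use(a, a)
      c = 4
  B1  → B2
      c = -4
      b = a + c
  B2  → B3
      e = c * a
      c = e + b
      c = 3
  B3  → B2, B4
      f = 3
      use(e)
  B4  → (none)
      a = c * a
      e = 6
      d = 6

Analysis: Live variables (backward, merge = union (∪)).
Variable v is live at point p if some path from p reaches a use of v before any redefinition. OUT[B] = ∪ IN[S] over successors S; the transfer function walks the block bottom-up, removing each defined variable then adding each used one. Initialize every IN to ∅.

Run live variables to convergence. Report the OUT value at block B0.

Per-block solution:
  B0:  IN={b}  OUT={a}
  B1:  IN={a}  OUT={a, b, c}
  B2:  IN={a, b, c}  OUT={a, b, c, e}
  B3:  IN={a, b, c, e}  OUT={a, b, c}
  B4:  IN={a, c}  OUT={}

Merge at B0: OUT[B0] = IN[B1] = {a}

Answer: {a}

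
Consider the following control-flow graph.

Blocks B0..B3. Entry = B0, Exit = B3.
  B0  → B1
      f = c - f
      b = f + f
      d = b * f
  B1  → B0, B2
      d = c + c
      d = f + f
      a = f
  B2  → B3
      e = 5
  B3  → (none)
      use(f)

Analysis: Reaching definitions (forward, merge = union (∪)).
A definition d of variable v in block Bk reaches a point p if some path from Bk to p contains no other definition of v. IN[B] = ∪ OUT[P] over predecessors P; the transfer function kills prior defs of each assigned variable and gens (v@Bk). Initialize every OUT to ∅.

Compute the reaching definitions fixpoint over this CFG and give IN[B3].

Converged values:
  B0:  IN={a@B1, b@B0, d@B1, f@B0}  OUT={a@B1, b@B0, d@B0, f@B0}
  B1:  IN={a@B1, b@B0, d@B0, f@B0}  OUT={a@B1, b@B0, d@B1, f@B0}
  B2:  IN={a@B1, b@B0, d@B1, f@B0}  OUT={a@B1, b@B0, d@B1, e@B2, f@B0}
  B3:  IN={a@B1, b@B0, d@B1, e@B2, f@B0}  OUT={a@B1, b@B0, d@B1, e@B2, f@B0}

Merge at B3: IN[B3] = OUT[B2] = {a@B1, b@B0, d@B1, e@B2, f@B0}

Answer: {a@B1, b@B0, d@B1, e@B2, f@B0}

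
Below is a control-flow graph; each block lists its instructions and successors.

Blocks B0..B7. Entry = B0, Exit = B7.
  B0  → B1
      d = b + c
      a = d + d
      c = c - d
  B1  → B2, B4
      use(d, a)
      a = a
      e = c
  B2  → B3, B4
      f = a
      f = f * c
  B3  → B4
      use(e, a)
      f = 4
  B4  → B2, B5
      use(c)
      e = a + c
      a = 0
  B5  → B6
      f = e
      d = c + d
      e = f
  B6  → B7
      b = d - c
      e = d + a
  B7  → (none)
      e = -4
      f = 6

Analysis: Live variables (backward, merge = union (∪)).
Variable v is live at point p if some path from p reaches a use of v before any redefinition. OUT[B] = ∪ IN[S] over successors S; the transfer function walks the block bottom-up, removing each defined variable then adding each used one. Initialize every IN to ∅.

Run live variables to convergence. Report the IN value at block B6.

Fixpoint table:
  B0: | IN={b, c} | OUT={a, c, d}
  B1: | IN={a, c, d} | OUT={a, c, d, e}
  B2: | IN={a, c, d, e} | OUT={a, c, d, e}
  B3: | IN={a, c, d, e} | OUT={a, c, d}
  B4: | IN={a, c, d} | OUT={a, c, d, e}
  B5: | IN={a, c, d, e} | OUT={a, c, d}
  B6: | IN={a, c, d} | OUT={}
  B7: | IN={} | OUT={}

Merge at B6: OUT[B6] = IN[B7] = {}
Applying B6's transfer function to that OUT value gives IN[B6] (row B6 above).

Answer: {a, c, d}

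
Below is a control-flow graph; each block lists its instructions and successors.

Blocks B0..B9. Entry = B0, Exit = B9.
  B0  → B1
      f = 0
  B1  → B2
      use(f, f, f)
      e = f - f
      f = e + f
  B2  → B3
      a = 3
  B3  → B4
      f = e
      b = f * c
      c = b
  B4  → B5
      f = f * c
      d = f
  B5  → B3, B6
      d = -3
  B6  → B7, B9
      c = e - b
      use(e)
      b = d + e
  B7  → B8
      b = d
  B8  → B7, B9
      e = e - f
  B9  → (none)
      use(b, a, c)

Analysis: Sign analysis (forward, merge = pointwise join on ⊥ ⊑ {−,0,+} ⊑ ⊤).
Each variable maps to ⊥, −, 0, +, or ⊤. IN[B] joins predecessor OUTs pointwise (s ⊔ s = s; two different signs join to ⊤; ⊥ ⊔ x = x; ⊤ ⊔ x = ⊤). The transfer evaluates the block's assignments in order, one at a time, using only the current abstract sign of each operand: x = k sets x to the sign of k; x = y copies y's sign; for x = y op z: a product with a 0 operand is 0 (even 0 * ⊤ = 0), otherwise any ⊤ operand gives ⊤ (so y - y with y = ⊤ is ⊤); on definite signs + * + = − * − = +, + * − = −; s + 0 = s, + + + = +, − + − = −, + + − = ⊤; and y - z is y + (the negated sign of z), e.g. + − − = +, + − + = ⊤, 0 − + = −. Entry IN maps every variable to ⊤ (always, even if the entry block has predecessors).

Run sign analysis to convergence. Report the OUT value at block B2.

Answer: {a: +, b: ⊤, c: ⊤, d: ⊤, e: 0, f: 0}

Derivation:
Fixpoint table:
  B0: | IN=(all ⊤) | OUT={f:0; rest ⊤}
  B1: | IN={f:0; rest ⊤} | OUT={e:0, f:0; rest ⊤}
  B2: | IN={e:0, f:0; rest ⊤} | OUT={a:+, e:0, f:0; rest ⊤}
  B3: | IN={a:+, e:0, f:0; rest ⊤} | OUT={a:+, b:0, c:0, e:0, f:0; rest ⊤}
  B4: | IN={a:+, b:0, c:0, e:0, f:0; rest ⊤} | OUT={a:+, b:0, c:0, d:0, e:0, f:0; rest ⊤}
  B5: | IN={a:+, b:0, c:0, d:0, e:0, f:0; rest ⊤} | OUT={a:+, b:0, c:0, d:-, e:0, f:0; rest ⊤}
  B6: | IN={a:+, b:0, c:0, d:-, e:0, f:0; rest ⊤} | OUT={a:+, b:-, c:0, d:-, e:0, f:0; rest ⊤}
  B7: | IN={a:+, b:-, c:0, d:-, e:0, f:0; rest ⊤} | OUT={a:+, b:-, c:0, d:-, e:0, f:0; rest ⊤}
  B8: | IN={a:+, b:-, c:0, d:-, e:0, f:0; rest ⊤} | OUT={a:+, b:-, c:0, d:-, e:0, f:0; rest ⊤}
  B9: | IN={a:+, b:-, c:0, d:-, e:0, f:0; rest ⊤} | OUT={a:+, b:-, c:0, d:-, e:0, f:0; rest ⊤}

Merge at B2: IN[B2] = OUT[B1] = {a: ⊤, b: ⊤, c: ⊤, d: ⊤, e: 0, f: 0}
Applying B2's transfer function to that IN value gives OUT[B2] (row B2 above).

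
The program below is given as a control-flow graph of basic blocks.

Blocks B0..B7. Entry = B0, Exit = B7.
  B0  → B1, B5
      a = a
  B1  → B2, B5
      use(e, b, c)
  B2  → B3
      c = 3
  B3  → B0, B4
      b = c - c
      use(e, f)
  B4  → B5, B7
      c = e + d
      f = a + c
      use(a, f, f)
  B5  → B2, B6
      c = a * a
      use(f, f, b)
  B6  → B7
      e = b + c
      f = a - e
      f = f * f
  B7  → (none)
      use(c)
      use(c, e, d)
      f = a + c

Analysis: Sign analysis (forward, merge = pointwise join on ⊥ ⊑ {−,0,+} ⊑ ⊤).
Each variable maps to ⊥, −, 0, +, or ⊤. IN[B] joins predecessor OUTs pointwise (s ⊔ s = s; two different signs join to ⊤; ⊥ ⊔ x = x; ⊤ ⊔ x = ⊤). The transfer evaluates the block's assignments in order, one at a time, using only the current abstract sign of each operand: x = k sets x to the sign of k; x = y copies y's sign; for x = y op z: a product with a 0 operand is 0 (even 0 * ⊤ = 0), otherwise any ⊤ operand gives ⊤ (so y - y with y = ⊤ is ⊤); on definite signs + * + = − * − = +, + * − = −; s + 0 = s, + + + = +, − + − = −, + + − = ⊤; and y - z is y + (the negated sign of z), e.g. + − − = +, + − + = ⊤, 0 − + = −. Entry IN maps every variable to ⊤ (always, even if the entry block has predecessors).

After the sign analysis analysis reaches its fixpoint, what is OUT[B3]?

Answer: {a: ⊤, b: ⊤, c: +, d: ⊤, e: ⊤, f: ⊤}

Derivation:
Per-block solution:
  B0:   IN=(all ⊤)   OUT=(all ⊤)
  B1:   IN=(all ⊤)   OUT=(all ⊤)
  B2:   IN=(all ⊤)   OUT={c:+; rest ⊤}
  B3:   IN={c:+; rest ⊤}   OUT={c:+; rest ⊤}
  B4:   IN={c:+; rest ⊤}   OUT=(all ⊤)
  B5:   IN=(all ⊤)   OUT=(all ⊤)
  B6:   IN=(all ⊤)   OUT=(all ⊤)
  B7:   IN=(all ⊤)   OUT=(all ⊤)

Merge at B3: IN[B3] = OUT[B2] = {a: ⊤, b: ⊤, c: +, d: ⊤, e: ⊤, f: ⊤}
Applying B3's transfer function to that IN value gives OUT[B3] (row B3 above).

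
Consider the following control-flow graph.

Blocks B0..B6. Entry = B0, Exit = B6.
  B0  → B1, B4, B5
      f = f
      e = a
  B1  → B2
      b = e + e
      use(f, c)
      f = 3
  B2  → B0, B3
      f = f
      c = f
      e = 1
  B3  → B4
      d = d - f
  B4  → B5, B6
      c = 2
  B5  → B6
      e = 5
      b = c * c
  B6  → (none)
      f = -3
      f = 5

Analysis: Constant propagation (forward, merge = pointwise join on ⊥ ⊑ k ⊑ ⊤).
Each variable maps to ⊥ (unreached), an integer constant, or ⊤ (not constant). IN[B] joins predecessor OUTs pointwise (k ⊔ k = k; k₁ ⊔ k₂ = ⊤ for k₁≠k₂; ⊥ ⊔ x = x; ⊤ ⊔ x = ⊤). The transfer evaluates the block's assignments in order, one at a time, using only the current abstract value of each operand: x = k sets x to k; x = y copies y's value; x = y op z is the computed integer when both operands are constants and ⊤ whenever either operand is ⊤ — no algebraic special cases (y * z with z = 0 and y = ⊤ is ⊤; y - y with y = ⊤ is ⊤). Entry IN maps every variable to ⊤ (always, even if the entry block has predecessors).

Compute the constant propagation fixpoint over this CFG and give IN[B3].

Per-block solution:
  B0:  IN=(all ⊤)  OUT=(all ⊤)
  B1:  IN=(all ⊤)  OUT={f:3; rest ⊤}
  B2:  IN={f:3; rest ⊤}  OUT={c:3, e:1, f:3; rest ⊤}
  B3:  IN={c:3, e:1, f:3; rest ⊤}  OUT={c:3, e:1, f:3; rest ⊤}
  B4:  IN=(all ⊤)  OUT={c:2; rest ⊤}
  B5:  IN=(all ⊤)  OUT={e:5; rest ⊤}
  B6:  IN=(all ⊤)  OUT={f:5; rest ⊤}

Merge at B3: IN[B3] = OUT[B2] = {a: ⊤, b: ⊤, c: 3, d: ⊤, e: 1, f: 3}

Answer: {a: ⊤, b: ⊤, c: 3, d: ⊤, e: 1, f: 3}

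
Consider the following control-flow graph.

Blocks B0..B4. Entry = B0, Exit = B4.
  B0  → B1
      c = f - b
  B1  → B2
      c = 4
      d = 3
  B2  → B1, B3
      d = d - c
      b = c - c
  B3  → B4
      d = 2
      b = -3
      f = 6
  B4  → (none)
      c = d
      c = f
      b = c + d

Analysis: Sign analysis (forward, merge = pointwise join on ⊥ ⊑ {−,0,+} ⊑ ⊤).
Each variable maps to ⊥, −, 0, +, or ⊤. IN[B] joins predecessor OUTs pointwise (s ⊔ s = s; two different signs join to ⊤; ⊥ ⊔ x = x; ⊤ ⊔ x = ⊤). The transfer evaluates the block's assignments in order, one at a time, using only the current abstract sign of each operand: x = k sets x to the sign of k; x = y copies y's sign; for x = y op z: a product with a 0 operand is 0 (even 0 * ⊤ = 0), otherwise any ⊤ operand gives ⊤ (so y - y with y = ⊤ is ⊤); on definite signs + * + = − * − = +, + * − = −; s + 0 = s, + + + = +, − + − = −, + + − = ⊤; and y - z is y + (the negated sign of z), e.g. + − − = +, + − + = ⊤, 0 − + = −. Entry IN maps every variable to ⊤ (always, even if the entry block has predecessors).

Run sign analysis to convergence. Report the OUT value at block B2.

Answer: {a: ⊤, b: ⊤, c: +, d: ⊤, e: ⊤, f: ⊤}

Working:
Fixpoint table:
  B0:  IN=(all ⊤)  OUT=(all ⊤)
  B1:  IN=(all ⊤)  OUT={c:+, d:+; rest ⊤}
  B2:  IN={c:+, d:+; rest ⊤}  OUT={c:+; rest ⊤}
  B3:  IN={c:+; rest ⊤}  OUT={b:-, c:+, d:+, f:+; rest ⊤}
  B4:  IN={b:-, c:+, d:+, f:+; rest ⊤}  OUT={b:+, c:+, d:+, f:+; rest ⊤}

Merge at B2: IN[B2] = OUT[B1] = {a: ⊤, b: ⊤, c: +, d: +, e: ⊤, f: ⊤}
Applying B2's transfer function to that IN value gives OUT[B2] (row B2 above).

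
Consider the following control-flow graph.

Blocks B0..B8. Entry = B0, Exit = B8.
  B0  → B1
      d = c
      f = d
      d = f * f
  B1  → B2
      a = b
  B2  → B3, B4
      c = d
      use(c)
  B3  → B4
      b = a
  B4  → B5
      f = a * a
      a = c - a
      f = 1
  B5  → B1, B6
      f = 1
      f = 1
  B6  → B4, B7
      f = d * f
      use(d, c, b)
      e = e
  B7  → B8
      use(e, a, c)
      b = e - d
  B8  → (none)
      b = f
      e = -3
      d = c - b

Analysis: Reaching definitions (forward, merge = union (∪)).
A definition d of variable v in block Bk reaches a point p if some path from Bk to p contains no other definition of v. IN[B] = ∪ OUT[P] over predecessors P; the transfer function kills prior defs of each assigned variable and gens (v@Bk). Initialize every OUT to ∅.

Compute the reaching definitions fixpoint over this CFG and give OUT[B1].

Answer: {a@B1, b@B3, c@B2, d@B0, e@B6, f@B0, f@B5}

Working:
Converged values:
  B0:   IN={}   OUT={d@B0, f@B0}
  B1:   IN={a@B4, b@B3, c@B2, d@B0, e@B6, f@B0, f@B5}   OUT={a@B1, b@B3, c@B2, d@B0, e@B6, f@B0, f@B5}
  B2:   IN={a@B1, b@B3, c@B2, d@B0, e@B6, f@B0, f@B5}   OUT={a@B1, b@B3, c@B2, d@B0, e@B6, f@B0, f@B5}
  B3:   IN={a@B1, b@B3, c@B2, d@B0, e@B6, f@B0, f@B5}   OUT={a@B1, b@B3, c@B2, d@B0, e@B6, f@B0, f@B5}
  B4:   IN={a@B1, a@B4, b@B3, c@B2, d@B0, e@B6, f@B0, f@B5, f@B6}   OUT={a@B4, b@B3, c@B2, d@B0, e@B6, f@B4}
  B5:   IN={a@B4, b@B3, c@B2, d@B0, e@B6, f@B4}   OUT={a@B4, b@B3, c@B2, d@B0, e@B6, f@B5}
  B6:   IN={a@B4, b@B3, c@B2, d@B0, e@B6, f@B5}   OUT={a@B4, b@B3, c@B2, d@B0, e@B6, f@B6}
  B7:   IN={a@B4, b@B3, c@B2, d@B0, e@B6, f@B6}   OUT={a@B4, b@B7, c@B2, d@B0, e@B6, f@B6}
  B8:   IN={a@B4, b@B7, c@B2, d@B0, e@B6, f@B6}   OUT={a@B4, b@B8, c@B2, d@B8, e@B8, f@B6}

Merge at B1: IN[B1] = OUT[B0] ⊔ OUT[B5] = {a@B4, b@B3, c@B2, d@B0, e@B6, f@B0, f@B5}
Applying B1's transfer function to that IN value gives OUT[B1] (row B1 above).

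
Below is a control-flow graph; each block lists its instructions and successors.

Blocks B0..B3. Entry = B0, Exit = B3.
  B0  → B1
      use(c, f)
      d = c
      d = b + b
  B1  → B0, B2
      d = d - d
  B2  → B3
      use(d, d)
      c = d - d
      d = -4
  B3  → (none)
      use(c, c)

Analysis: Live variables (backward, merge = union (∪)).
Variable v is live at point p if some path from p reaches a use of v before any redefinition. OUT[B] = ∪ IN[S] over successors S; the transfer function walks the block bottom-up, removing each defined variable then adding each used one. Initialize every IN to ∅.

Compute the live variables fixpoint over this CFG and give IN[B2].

Per-block solution:
  B0: | IN={b, c, f} | OUT={b, c, d, f}
  B1: | IN={b, c, d, f} | OUT={b, c, d, f}
  B2: | IN={d} | OUT={c}
  B3: | IN={c} | OUT={}

Merge at B2: OUT[B2] = IN[B3] = {c}
Applying B2's transfer function to that OUT value gives IN[B2] (row B2 above).

Answer: {d}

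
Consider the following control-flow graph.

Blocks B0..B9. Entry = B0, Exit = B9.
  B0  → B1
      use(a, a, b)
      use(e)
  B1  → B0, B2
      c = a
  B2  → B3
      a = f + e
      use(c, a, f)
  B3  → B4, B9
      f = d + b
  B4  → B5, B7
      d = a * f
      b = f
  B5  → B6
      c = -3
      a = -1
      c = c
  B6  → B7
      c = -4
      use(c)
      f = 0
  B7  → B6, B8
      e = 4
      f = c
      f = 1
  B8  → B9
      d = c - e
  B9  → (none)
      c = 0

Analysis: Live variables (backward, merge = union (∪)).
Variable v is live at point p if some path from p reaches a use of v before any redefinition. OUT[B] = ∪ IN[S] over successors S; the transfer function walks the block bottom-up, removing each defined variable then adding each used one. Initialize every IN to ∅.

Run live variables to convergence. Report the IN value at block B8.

Answer: {c, e}

Working:
Fixpoint table:
  B0:   IN={a, b, d, e, f}   OUT={a, b, d, e, f}
  B1:   IN={a, b, d, e, f}   OUT={a, b, c, d, e, f}
  B2:   IN={b, c, d, e, f}   OUT={a, b, c, d}
  B3:   IN={a, b, c, d}   OUT={a, c, f}
  B4:   IN={a, c, f}   OUT={c}
  B5:   IN={}   OUT={}
  B6:   IN={}   OUT={c}
  B7:   IN={c}   OUT={c, e}
  B8:   IN={c, e}   OUT={}
  B9:   IN={}   OUT={}

Merge at B8: OUT[B8] = IN[B9] = {}
Applying B8's transfer function to that OUT value gives IN[B8] (row B8 above).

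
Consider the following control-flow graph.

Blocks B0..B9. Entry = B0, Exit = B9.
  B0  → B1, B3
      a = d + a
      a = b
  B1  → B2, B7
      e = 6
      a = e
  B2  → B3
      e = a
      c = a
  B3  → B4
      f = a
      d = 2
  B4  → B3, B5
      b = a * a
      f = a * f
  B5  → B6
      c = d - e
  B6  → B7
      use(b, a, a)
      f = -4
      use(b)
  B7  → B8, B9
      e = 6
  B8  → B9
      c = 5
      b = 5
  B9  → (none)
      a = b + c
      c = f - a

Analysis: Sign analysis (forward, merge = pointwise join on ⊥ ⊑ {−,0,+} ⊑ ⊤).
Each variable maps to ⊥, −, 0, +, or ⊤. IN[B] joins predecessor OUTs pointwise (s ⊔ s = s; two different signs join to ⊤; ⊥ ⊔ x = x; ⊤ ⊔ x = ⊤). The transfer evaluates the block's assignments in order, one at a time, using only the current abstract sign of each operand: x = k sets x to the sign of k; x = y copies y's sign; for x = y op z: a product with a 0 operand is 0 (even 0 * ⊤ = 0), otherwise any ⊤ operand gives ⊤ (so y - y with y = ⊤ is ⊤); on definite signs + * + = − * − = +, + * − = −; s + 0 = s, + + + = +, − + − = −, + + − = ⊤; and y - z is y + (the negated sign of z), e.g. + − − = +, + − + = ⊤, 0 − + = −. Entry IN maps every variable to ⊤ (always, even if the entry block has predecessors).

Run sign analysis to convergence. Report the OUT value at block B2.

Answer: {a: +, b: ⊤, c: +, d: ⊤, e: +, f: ⊤}

Trace:
Fixpoint table:
  B0:  IN=(all ⊤)  OUT=(all ⊤)
  B1:  IN=(all ⊤)  OUT={a:+, e:+; rest ⊤}
  B2:  IN={a:+, e:+; rest ⊤}  OUT={a:+, c:+, e:+; rest ⊤}
  B3:  IN=(all ⊤)  OUT={d:+; rest ⊤}
  B4:  IN={d:+; rest ⊤}  OUT={d:+; rest ⊤}
  B5:  IN={d:+; rest ⊤}  OUT={d:+; rest ⊤}
  B6:  IN={d:+; rest ⊤}  OUT={d:+, f:-; rest ⊤}
  B7:  IN=(all ⊤)  OUT={e:+; rest ⊤}
  B8:  IN={e:+; rest ⊤}  OUT={b:+, c:+, e:+; rest ⊤}
  B9:  IN={e:+; rest ⊤}  OUT={e:+; rest ⊤}

Merge at B2: IN[B2] = OUT[B1] = {a: +, b: ⊤, c: ⊤, d: ⊤, e: +, f: ⊤}
Applying B2's transfer function to that IN value gives OUT[B2] (row B2 above).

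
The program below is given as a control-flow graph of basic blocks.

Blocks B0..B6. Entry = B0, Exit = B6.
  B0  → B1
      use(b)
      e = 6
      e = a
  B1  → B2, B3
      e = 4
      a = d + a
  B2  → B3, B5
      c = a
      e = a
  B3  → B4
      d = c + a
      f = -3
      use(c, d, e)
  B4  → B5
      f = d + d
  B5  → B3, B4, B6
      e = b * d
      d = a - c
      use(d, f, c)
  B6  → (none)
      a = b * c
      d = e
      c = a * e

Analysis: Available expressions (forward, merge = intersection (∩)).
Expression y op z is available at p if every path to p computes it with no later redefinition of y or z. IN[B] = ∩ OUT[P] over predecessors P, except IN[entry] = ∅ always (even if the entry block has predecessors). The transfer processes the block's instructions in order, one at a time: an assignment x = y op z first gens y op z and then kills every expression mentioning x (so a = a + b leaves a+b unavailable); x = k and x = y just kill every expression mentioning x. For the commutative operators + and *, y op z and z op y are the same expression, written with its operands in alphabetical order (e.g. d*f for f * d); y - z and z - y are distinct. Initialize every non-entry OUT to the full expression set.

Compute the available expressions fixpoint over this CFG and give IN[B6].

Answer: {a-c}

Trace:
Fixpoint table:
  B0:  IN={}  OUT={}
  B1:  IN={}  OUT={}
  B2:  IN={}  OUT={}
  B3:  IN={}  OUT={a+c}
  B4:  IN={}  OUT={d+d}
  B5:  IN={}  OUT={a-c}
  B6:  IN={a-c}  OUT={a*e}

Merge at B6: IN[B6] = OUT[B5] = {a-c}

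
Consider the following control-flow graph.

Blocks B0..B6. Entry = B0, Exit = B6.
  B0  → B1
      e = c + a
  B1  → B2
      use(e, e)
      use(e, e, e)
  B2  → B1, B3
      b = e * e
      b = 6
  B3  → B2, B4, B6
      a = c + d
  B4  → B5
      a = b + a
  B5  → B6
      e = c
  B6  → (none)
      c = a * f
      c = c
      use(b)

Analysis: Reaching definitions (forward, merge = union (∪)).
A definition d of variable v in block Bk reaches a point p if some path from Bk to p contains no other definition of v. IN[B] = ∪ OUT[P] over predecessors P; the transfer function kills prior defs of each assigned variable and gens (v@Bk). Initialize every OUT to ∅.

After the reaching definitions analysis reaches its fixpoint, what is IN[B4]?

Fixpoint table:
  B0:  IN={}  OUT={e@B0}
  B1:  IN={a@B3, b@B2, e@B0}  OUT={a@B3, b@B2, e@B0}
  B2:  IN={a@B3, b@B2, e@B0}  OUT={a@B3, b@B2, e@B0}
  B3:  IN={a@B3, b@B2, e@B0}  OUT={a@B3, b@B2, e@B0}
  B4:  IN={a@B3, b@B2, e@B0}  OUT={a@B4, b@B2, e@B0}
  B5:  IN={a@B4, b@B2, e@B0}  OUT={a@B4, b@B2, e@B5}
  B6:  IN={a@B3, a@B4, b@B2, e@B0, e@B5}  OUT={a@B3, a@B4, b@B2, c@B6, e@B0, e@B5}

Merge at B4: IN[B4] = OUT[B3] = {a@B3, b@B2, e@B0}

Answer: {a@B3, b@B2, e@B0}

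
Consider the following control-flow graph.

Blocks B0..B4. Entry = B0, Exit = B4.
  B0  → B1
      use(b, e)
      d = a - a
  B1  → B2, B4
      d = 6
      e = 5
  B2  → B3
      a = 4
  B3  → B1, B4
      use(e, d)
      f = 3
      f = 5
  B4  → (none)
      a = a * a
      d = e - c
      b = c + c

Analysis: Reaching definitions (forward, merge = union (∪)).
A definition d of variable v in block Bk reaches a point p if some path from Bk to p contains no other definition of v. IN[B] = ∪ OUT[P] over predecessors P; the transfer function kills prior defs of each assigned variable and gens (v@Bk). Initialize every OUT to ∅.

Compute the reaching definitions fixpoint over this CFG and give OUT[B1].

Answer: {a@B2, d@B1, e@B1, f@B3}

Working:
Per-block solution:
  B0: | IN={} | OUT={d@B0}
  B1: | IN={a@B2, d@B0, d@B1, e@B1, f@B3} | OUT={a@B2, d@B1, e@B1, f@B3}
  B2: | IN={a@B2, d@B1, e@B1, f@B3} | OUT={a@B2, d@B1, e@B1, f@B3}
  B3: | IN={a@B2, d@B1, e@B1, f@B3} | OUT={a@B2, d@B1, e@B1, f@B3}
  B4: | IN={a@B2, d@B1, e@B1, f@B3} | OUT={a@B4, b@B4, d@B4, e@B1, f@B3}

Merge at B1: IN[B1] = OUT[B0] ⊔ OUT[B3] = {a@B2, d@B0, d@B1, e@B1, f@B3}
Applying B1's transfer function to that IN value gives OUT[B1] (row B1 above).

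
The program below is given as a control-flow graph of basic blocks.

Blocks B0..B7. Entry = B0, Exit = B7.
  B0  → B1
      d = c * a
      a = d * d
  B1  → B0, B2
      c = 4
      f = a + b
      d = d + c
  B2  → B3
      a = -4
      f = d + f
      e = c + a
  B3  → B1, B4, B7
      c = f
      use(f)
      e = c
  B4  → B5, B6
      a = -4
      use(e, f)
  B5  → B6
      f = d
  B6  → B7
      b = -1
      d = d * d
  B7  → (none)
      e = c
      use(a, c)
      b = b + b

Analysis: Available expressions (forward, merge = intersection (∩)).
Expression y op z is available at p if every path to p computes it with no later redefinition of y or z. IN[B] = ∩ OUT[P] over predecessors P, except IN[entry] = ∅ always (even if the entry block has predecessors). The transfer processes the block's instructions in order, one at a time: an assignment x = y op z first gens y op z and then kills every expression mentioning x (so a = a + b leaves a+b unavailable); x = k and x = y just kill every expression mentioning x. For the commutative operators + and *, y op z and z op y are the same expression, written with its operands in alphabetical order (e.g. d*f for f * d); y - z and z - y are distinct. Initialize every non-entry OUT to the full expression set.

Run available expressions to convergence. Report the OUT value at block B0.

Answer: {d*d}

Derivation:
Per-block solution:
  B0:  IN={}  OUT={d*d}
  B1:  IN={}  OUT={a+b}
  B2:  IN={a+b}  OUT={a+c}
  B3:  IN={a+c}  OUT={}
  B4:  IN={}  OUT={}
  B5:  IN={}  OUT={}
  B6:  IN={}  OUT={}
  B7:  IN={}  OUT={}

Merge at B0 (entry node, so the boundary value {} is joined with the incoming edge(s)): IN[B0] = {} ∩ OUT[B1] = {}
Applying B0's transfer function to that IN value gives OUT[B0] (row B0 above).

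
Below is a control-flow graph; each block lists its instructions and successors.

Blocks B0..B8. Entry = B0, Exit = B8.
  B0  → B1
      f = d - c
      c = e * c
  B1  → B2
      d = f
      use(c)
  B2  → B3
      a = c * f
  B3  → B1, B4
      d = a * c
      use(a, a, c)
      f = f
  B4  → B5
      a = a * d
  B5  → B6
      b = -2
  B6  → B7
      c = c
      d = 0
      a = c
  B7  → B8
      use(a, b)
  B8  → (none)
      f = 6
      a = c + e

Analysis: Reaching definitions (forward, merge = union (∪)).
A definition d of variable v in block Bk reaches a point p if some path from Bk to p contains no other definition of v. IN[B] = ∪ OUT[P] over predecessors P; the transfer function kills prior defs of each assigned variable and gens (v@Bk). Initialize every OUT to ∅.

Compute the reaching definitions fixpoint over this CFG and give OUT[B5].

Converged values:
  B0:   IN={}   OUT={c@B0, f@B0}
  B1:   IN={a@B2, c@B0, d@B3, f@B0, f@B3}   OUT={a@B2, c@B0, d@B1, f@B0, f@B3}
  B2:   IN={a@B2, c@B0, d@B1, f@B0, f@B3}   OUT={a@B2, c@B0, d@B1, f@B0, f@B3}
  B3:   IN={a@B2, c@B0, d@B1, f@B0, f@B3}   OUT={a@B2, c@B0, d@B3, f@B3}
  B4:   IN={a@B2, c@B0, d@B3, f@B3}   OUT={a@B4, c@B0, d@B3, f@B3}
  B5:   IN={a@B4, c@B0, d@B3, f@B3}   OUT={a@B4, b@B5, c@B0, d@B3, f@B3}
  B6:   IN={a@B4, b@B5, c@B0, d@B3, f@B3}   OUT={a@B6, b@B5, c@B6, d@B6, f@B3}
  B7:   IN={a@B6, b@B5, c@B6, d@B6, f@B3}   OUT={a@B6, b@B5, c@B6, d@B6, f@B3}
  B8:   IN={a@B6, b@B5, c@B6, d@B6, f@B3}   OUT={a@B8, b@B5, c@B6, d@B6, f@B8}

Merge at B5: IN[B5] = OUT[B4] = {a@B4, c@B0, d@B3, f@B3}
Applying B5's transfer function to that IN value gives OUT[B5] (row B5 above).

Answer: {a@B4, b@B5, c@B0, d@B3, f@B3}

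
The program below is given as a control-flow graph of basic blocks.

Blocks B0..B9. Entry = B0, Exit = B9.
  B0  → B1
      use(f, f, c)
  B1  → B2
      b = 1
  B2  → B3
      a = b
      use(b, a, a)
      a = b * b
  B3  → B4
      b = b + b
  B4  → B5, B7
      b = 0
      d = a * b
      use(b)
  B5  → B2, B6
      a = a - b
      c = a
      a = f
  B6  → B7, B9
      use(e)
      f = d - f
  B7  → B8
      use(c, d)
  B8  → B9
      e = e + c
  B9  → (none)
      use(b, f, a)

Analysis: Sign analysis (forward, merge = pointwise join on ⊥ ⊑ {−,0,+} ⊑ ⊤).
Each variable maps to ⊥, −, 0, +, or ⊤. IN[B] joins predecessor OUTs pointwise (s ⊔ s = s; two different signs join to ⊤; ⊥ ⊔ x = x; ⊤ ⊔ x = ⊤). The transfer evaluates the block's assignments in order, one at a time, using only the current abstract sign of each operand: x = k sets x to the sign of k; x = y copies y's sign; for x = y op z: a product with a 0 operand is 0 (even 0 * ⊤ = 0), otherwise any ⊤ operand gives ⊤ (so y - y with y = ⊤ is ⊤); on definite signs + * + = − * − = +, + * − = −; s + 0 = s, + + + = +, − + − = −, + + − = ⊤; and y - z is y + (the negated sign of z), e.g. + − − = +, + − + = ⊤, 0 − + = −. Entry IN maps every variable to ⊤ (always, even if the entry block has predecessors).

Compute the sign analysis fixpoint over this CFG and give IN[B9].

Answer: {a: ⊤, b: 0, c: ⊤, d: 0, e: ⊤, f: ⊤}

Trace:
Per-block solution:
  B0: | IN=(all ⊤) | OUT=(all ⊤)
  B1: | IN=(all ⊤) | OUT={b:+; rest ⊤}
  B2: | IN=(all ⊤) | OUT=(all ⊤)
  B3: | IN=(all ⊤) | OUT=(all ⊤)
  B4: | IN=(all ⊤) | OUT={b:0, d:0; rest ⊤}
  B5: | IN={b:0, d:0; rest ⊤} | OUT={b:0, d:0; rest ⊤}
  B6: | IN={b:0, d:0; rest ⊤} | OUT={b:0, d:0; rest ⊤}
  B7: | IN={b:0, d:0; rest ⊤} | OUT={b:0, d:0; rest ⊤}
  B8: | IN={b:0, d:0; rest ⊤} | OUT={b:0, d:0; rest ⊤}
  B9: | IN={b:0, d:0; rest ⊤} | OUT={b:0, d:0; rest ⊤}

Merge at B9: IN[B9] = OUT[B6] ⊔ OUT[B8] = {a: ⊤, b: 0, c: ⊤, d: 0, e: ⊤, f: ⊤}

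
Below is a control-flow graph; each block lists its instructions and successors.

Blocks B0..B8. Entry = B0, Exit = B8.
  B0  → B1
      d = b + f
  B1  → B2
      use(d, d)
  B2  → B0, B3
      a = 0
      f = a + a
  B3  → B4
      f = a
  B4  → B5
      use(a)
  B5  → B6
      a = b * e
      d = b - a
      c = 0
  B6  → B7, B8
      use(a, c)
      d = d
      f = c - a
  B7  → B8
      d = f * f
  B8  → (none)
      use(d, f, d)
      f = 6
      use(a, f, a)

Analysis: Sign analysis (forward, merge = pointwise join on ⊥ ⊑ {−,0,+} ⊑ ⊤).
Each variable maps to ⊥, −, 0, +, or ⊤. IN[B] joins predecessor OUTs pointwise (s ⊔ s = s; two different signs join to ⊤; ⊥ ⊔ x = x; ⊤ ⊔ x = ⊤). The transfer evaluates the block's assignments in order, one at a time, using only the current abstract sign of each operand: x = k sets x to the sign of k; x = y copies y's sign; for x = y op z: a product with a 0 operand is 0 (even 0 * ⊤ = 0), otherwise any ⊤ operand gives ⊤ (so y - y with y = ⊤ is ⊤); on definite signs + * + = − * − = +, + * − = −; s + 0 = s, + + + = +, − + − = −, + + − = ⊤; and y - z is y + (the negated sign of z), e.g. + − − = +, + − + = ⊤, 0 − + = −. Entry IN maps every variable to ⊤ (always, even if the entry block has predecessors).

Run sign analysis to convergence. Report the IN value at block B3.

Fixpoint table:
  B0:   IN=(all ⊤)   OUT=(all ⊤)
  B1:   IN=(all ⊤)   OUT=(all ⊤)
  B2:   IN=(all ⊤)   OUT={a:0, f:0; rest ⊤}
  B3:   IN={a:0, f:0; rest ⊤}   OUT={a:0, f:0; rest ⊤}
  B4:   IN={a:0, f:0; rest ⊤}   OUT={a:0, f:0; rest ⊤}
  B5:   IN={a:0, f:0; rest ⊤}   OUT={c:0, f:0; rest ⊤}
  B6:   IN={c:0, f:0; rest ⊤}   OUT={c:0; rest ⊤}
  B7:   IN={c:0; rest ⊤}   OUT={c:0; rest ⊤}
  B8:   IN={c:0; rest ⊤}   OUT={c:0, f:+; rest ⊤}

Merge at B3: IN[B3] = OUT[B2] = {a: 0, b: ⊤, c: ⊤, d: ⊤, e: ⊤, f: 0}

Answer: {a: 0, b: ⊤, c: ⊤, d: ⊤, e: ⊤, f: 0}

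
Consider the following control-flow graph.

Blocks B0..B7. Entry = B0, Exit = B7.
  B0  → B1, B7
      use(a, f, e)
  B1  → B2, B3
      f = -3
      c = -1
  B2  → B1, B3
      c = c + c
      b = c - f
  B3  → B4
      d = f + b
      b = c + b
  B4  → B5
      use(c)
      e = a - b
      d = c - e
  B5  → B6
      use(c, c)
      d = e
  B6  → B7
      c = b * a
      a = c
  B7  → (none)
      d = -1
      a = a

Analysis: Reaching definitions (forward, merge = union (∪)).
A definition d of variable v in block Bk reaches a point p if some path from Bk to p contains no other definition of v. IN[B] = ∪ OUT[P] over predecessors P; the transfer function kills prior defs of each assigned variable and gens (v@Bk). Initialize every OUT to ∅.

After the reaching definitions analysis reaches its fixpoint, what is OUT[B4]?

Converged values:
  B0: | IN={} | OUT={}
  B1: | IN={b@B2, c@B2, f@B1} | OUT={b@B2, c@B1, f@B1}
  B2: | IN={b@B2, c@B1, f@B1} | OUT={b@B2, c@B2, f@B1}
  B3: | IN={b@B2, c@B1, c@B2, f@B1} | OUT={b@B3, c@B1, c@B2, d@B3, f@B1}
  B4: | IN={b@B3, c@B1, c@B2, d@B3, f@B1} | OUT={b@B3, c@B1, c@B2, d@B4, e@B4, f@B1}
  B5: | IN={b@B3, c@B1, c@B2, d@B4, e@B4, f@B1} | OUT={b@B3, c@B1, c@B2, d@B5, e@B4, f@B1}
  B6: | IN={b@B3, c@B1, c@B2, d@B5, e@B4, f@B1} | OUT={a@B6, b@B3, c@B6, d@B5, e@B4, f@B1}
  B7: | IN={a@B6, b@B3, c@B6, d@B5, e@B4, f@B1} | OUT={a@B7, b@B3, c@B6, d@B7, e@B4, f@B1}

Merge at B4: IN[B4] = OUT[B3] = {b@B3, c@B1, c@B2, d@B3, f@B1}
Applying B4's transfer function to that IN value gives OUT[B4] (row B4 above).

Answer: {b@B3, c@B1, c@B2, d@B4, e@B4, f@B1}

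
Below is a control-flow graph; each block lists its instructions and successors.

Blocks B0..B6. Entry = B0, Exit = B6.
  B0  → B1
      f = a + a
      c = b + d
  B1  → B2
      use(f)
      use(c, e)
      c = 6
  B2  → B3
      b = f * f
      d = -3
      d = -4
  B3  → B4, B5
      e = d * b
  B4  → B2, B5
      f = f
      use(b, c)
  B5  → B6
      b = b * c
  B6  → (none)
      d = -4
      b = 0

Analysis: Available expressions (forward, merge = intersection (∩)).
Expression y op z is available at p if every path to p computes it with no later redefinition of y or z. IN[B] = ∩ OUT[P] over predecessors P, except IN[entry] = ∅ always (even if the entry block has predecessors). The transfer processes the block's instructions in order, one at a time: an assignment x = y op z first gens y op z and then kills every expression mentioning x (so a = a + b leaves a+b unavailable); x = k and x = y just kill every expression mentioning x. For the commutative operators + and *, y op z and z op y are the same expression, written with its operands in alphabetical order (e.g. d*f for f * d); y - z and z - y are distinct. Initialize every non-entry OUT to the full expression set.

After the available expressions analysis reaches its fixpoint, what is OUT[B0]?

Fixpoint table:
  B0: | IN={} | OUT={a+a, b+d}
  B1: | IN={a+a, b+d} | OUT={a+a, b+d}
  B2: | IN={a+a} | OUT={a+a, f*f}
  B3: | IN={a+a, f*f} | OUT={a+a, b*d, f*f}
  B4: | IN={a+a, b*d, f*f} | OUT={a+a, b*d}
  B5: | IN={a+a, b*d} | OUT={a+a}
  B6: | IN={a+a} | OUT={a+a}

B0 is the boundary node: IN[B0] = {}
Applying B0's transfer function to that IN value gives OUT[B0] (row B0 above).

Answer: {a+a, b+d}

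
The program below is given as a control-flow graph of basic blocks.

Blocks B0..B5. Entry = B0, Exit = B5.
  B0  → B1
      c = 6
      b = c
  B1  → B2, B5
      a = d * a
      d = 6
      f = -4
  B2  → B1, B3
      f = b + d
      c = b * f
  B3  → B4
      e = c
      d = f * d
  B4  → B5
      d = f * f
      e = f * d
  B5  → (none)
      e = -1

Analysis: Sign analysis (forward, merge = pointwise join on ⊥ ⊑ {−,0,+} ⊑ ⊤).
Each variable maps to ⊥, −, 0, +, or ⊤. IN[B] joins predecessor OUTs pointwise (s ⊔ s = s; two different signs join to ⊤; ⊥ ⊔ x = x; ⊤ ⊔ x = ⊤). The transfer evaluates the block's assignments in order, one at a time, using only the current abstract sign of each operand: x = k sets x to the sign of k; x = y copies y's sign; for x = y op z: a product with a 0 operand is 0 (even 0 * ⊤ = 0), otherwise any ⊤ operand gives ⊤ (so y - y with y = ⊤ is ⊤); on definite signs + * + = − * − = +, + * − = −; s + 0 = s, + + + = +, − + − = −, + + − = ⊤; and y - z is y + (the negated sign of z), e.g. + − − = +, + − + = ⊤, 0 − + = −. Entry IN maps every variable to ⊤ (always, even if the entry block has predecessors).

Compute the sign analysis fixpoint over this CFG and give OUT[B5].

Converged values:
  B0: | IN=(all ⊤) | OUT={b:+, c:+; rest ⊤}
  B1: | IN={b:+, c:+; rest ⊤} | OUT={b:+, c:+, d:+, f:-; rest ⊤}
  B2: | IN={b:+, c:+, d:+, f:-; rest ⊤} | OUT={b:+, c:+, d:+, f:+; rest ⊤}
  B3: | IN={b:+, c:+, d:+, f:+; rest ⊤} | OUT={b:+, c:+, d:+, e:+, f:+; rest ⊤}
  B4: | IN={b:+, c:+, d:+, e:+, f:+; rest ⊤} | OUT={b:+, c:+, d:+, e:+, f:+; rest ⊤}
  B5: | IN={b:+, c:+, d:+; rest ⊤} | OUT={b:+, c:+, d:+, e:-; rest ⊤}

Merge at B5: IN[B5] = OUT[B1] ⊔ OUT[B4] = {a: ⊤, b: +, c: +, d: +, e: ⊤, f: ⊤}
Applying B5's transfer function to that IN value gives OUT[B5] (row B5 above).

Answer: {a: ⊤, b: +, c: +, d: +, e: -, f: ⊤}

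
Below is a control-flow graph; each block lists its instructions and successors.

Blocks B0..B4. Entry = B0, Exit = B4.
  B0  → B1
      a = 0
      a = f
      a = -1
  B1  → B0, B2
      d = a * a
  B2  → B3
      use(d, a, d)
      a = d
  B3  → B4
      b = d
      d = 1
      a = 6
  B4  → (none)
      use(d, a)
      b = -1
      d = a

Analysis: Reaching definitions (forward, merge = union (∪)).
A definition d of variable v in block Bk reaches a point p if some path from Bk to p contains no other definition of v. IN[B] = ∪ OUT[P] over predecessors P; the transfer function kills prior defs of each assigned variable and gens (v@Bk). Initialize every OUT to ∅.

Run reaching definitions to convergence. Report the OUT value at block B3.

Converged values:
  B0:  IN={a@B0, d@B1}  OUT={a@B0, d@B1}
  B1:  IN={a@B0, d@B1}  OUT={a@B0, d@B1}
  B2:  IN={a@B0, d@B1}  OUT={a@B2, d@B1}
  B3:  IN={a@B2, d@B1}  OUT={a@B3, b@B3, d@B3}
  B4:  IN={a@B3, b@B3, d@B3}  OUT={a@B3, b@B4, d@B4}

Merge at B3: IN[B3] = OUT[B2] = {a@B2, d@B1}
Applying B3's transfer function to that IN value gives OUT[B3] (row B3 above).

Answer: {a@B3, b@B3, d@B3}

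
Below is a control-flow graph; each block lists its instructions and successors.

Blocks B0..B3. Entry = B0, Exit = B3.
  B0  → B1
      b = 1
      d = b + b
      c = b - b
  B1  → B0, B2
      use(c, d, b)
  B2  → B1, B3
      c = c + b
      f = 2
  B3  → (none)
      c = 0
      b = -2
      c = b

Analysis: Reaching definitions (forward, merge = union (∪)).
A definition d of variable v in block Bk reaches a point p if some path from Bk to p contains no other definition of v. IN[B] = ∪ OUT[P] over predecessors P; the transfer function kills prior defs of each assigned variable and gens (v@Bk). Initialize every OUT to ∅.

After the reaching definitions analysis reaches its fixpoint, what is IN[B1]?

Per-block solution:
  B0:   IN={b@B0, c@B0, c@B2, d@B0, f@B2}   OUT={b@B0, c@B0, d@B0, f@B2}
  B1:   IN={b@B0, c@B0, c@B2, d@B0, f@B2}   OUT={b@B0, c@B0, c@B2, d@B0, f@B2}
  B2:   IN={b@B0, c@B0, c@B2, d@B0, f@B2}   OUT={b@B0, c@B2, d@B0, f@B2}
  B3:   IN={b@B0, c@B2, d@B0, f@B2}   OUT={b@B3, c@B3, d@B0, f@B2}

Merge at B1: IN[B1] = OUT[B0] ⊔ OUT[B2] = {b@B0, c@B0, c@B2, d@B0, f@B2}

Answer: {b@B0, c@B0, c@B2, d@B0, f@B2}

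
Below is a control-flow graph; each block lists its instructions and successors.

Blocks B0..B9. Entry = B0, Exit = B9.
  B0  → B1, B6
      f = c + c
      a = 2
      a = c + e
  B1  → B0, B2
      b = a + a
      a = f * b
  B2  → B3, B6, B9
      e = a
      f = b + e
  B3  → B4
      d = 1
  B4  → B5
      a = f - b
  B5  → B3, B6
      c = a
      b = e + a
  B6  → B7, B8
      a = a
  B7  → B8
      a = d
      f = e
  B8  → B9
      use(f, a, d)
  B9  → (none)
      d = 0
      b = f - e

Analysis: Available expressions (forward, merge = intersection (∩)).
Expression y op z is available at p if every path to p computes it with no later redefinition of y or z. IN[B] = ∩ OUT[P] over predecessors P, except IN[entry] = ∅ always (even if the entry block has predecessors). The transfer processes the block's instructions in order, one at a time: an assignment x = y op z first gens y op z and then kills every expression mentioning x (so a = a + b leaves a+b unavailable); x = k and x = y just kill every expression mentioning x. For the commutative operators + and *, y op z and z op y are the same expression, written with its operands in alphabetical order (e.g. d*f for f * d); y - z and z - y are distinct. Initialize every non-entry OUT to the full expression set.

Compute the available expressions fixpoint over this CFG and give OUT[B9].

Answer: {f-e}

Trace:
Per-block solution:
  B0: | IN={} | OUT={c+c, c+e}
  B1: | IN={c+c, c+e} | OUT={b*f, c+c, c+e}
  B2: | IN={b*f, c+c, c+e} | OUT={b+e, c+c}
  B3: | IN={} | OUT={}
  B4: | IN={} | OUT={f-b}
  B5: | IN={f-b} | OUT={a+e}
  B6: | IN={} | OUT={}
  B7: | IN={} | OUT={}
  B8: | IN={} | OUT={}
  B9: | IN={} | OUT={f-e}

Merge at B9: IN[B9] = OUT[B2] ∩ OUT[B8] = {}
Applying B9's transfer function to that IN value gives OUT[B9] (row B9 above).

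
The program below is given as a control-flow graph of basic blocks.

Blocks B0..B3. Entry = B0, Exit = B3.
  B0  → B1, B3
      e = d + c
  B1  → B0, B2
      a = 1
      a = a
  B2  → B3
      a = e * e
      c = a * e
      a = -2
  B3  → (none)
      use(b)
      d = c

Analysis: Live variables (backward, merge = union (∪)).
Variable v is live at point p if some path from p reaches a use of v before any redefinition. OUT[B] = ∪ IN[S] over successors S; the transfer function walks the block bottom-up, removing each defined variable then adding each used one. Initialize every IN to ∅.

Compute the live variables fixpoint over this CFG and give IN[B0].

Converged values:
  B0:  IN={b, c, d}  OUT={b, c, d, e}
  B1:  IN={b, c, d, e}  OUT={b, c, d, e}
  B2:  IN={b, e}  OUT={b, c}
  B3:  IN={b, c}  OUT={}

Merge at B0: OUT[B0] = IN[B1] ⊔ IN[B3] = {b, c, d, e}
Applying B0's transfer function to that OUT value gives IN[B0] (row B0 above).

Answer: {b, c, d}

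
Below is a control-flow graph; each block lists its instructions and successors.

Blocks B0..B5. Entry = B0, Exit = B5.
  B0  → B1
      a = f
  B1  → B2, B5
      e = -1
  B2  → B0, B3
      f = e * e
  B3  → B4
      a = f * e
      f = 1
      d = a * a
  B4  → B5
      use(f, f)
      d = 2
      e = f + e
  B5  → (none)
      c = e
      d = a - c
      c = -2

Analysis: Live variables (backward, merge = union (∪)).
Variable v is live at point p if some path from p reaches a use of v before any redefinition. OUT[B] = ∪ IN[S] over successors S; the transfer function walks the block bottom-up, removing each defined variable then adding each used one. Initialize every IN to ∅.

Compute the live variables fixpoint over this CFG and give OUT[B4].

Answer: {a, e}

Working:
Per-block solution:
  B0:   IN={f}   OUT={a}
  B1:   IN={a}   OUT={a, e}
  B2:   IN={e}   OUT={e, f}
  B3:   IN={e, f}   OUT={a, e, f}
  B4:   IN={a, e, f}   OUT={a, e}
  B5:   IN={a, e}   OUT={}

Merge at B4: OUT[B4] = IN[B5] = {a, e}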